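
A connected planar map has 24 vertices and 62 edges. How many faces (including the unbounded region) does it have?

40

Euler's formula for a connected plane graph: V − E + F = 2, so F = 2 − 24 + 62 = 40.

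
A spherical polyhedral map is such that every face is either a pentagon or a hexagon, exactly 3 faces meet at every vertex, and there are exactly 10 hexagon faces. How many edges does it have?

Let x be the number of pentagons; then F = 10 + x.
Edge–face incidences: 2E = 6·10 + 5·x = 60 + 5x.
Every vertex has degree 3, so 3V = 2E.
Euler: V − E + F = 2 ⇒ (2E)/3 − E + (10 + x) = 2.
Multiply by 6: 2·(2E) − 3·(2E) + 6·(10 + x) = 12, i.e. 60 + 6x − (60 + 5x) = 12.
Collecting terms: x = 12.
Then 2E = 60 + 5·12 = 120, so E = 60, V = 2E/3 = 40, F = 10 + 12 = 22.

60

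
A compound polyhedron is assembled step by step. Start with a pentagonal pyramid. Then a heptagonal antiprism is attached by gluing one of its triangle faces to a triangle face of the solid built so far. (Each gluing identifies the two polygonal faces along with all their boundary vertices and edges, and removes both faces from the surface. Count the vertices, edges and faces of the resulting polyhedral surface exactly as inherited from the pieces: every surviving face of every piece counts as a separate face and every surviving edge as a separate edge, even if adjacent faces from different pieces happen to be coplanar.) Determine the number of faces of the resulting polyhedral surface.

A pentagonal pyramid: V=6, E=10, F=6.
Attach a heptagonal antiprism (V=14, E=28, F=16) along a 3-gon: merge 3 vertices and 3 edges, delete both glued faces → V=17, E=35, F=20.
Check: V − E + F = 17 − 35 + 20 = 2.

20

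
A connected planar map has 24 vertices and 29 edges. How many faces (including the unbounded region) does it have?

7

Euler's formula for a connected plane graph: V − E + F = 2, so F = 2 − 24 + 29 = 7.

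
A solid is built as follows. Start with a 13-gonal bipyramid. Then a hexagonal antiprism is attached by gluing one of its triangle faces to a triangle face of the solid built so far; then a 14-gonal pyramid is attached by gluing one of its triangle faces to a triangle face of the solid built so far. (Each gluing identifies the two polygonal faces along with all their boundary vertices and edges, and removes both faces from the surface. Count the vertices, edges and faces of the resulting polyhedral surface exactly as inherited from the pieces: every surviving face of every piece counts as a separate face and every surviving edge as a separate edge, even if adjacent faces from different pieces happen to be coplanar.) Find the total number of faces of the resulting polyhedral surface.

A 13-gonal bipyramid: V=15, E=39, F=26.
Attach a hexagonal antiprism (V=12, E=24, F=14) along a 3-gon: merge 3 vertices and 3 edges, delete both glued faces → V=24, E=60, F=38.
Attach a 14-gonal pyramid (V=15, E=28, F=15) along a 3-gon: merge 3 vertices and 3 edges, delete both glued faces → V=36, E=85, F=51.
Check: V − E + F = 36 − 85 + 51 = 2.

51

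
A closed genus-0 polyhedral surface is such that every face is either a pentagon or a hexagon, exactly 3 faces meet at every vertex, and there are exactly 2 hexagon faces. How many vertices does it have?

Let x be the number of pentagons; then F = 2 + x.
Edge–face incidences: 2E = 6·2 + 5·x = 12 + 5x.
Every vertex has degree 3, so 3V = 2E.
Euler: V − E + F = 2 ⇒ (2E)/3 − E + (2 + x) = 2.
Multiply by 6: 2·(2E) − 3·(2E) + 6·(2 + x) = 12, i.e. 12 + 6x − (12 + 5x) = 12.
Collecting terms: x = 12.
Then 2E = 12 + 5·12 = 72, so E = 36, V = 2E/3 = 24, F = 2 + 12 = 14.

24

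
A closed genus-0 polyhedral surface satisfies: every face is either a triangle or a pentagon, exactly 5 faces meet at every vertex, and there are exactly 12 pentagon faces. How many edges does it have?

150

Let x be the number of triangles; then F = 12 + x.
Edge–face incidences: 2E = 5·12 + 3·x = 60 + 3x.
Every vertex has degree 5, so 5V = 2E.
Euler: V − E + F = 2 ⇒ (2E)/5 − E + (12 + x) = 2.
Multiply by 10: 2·(2E) − 5·(2E) + 10·(12 + x) = 20, i.e. 120 + 10x − 3·(60 + 3x) = 20.
Collecting terms: x − 60 = 20, so x = 80.
Then 2E = 60 + 3·80 = 300, so E = 150, V = 2E/5 = 60, F = 12 + 80 = 92.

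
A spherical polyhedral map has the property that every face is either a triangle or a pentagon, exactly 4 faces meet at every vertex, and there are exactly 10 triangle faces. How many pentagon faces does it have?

Let x be the number of pentagons; then F = 10 + x.
Edge–face incidences: 2E = 3·10 + 5·x = 30 + 5x.
Every vertex has degree 4, so 4V = 2E.
Euler: V − E + F = 2 ⇒ (2E)/4 − E + (10 + x) = 2.
Multiply by 8: 2·(2E) − 4·(2E) + 8·(10 + x) = 16, i.e. 80 + 8x − 2·(30 + 5x) = 16.
Collecting terms: −2x + 20 = 16, so −2x = −4, so x = 2.
Then 2E = 30 + 5·2 = 40, so E = 20, V = 2E/4 = 10, F = 10 + 2 = 12.

2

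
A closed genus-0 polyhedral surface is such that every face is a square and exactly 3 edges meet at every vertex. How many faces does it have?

6

Each face has 4 edges and each edge borders two faces, so 2E = 4F.
Each vertex has degree 3, so 3V = 2E and hence V = 4F/3.
Euler: V − E + F = 2 ⇒ (4F/3) − (4F/2) + F = 2.
Multiply by 6: (8 − 12 + 6)F = 12, i.e. 2F = 12.
So F = 6, E = 4·6/2 = 12, V = 4·6/3 = 8.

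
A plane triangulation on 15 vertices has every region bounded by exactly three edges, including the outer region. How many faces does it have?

26

In a plane triangulation 3F = 2E and V − E + F = 2, so F = 2V − 4 = 2·15 − 4 = 26.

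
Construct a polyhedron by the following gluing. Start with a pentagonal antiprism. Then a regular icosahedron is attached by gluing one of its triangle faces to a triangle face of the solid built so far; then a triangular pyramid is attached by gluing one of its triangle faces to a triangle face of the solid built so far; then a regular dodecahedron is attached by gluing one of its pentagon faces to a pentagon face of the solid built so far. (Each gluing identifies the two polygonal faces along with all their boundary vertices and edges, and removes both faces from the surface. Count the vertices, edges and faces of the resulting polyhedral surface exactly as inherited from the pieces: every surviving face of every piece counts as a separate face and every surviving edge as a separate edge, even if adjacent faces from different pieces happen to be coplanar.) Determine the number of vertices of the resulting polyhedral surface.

35

A pentagonal antiprism: V=10, E=20, F=12.
Attach a regular icosahedron (V=12, E=30, F=20) along a 3-gon: merge 3 vertices and 3 edges, delete both glued faces → V=19, E=47, F=30.
Attach a triangular pyramid (V=4, E=6, F=4) along a 3-gon: merge 3 vertices and 3 edges, delete both glued faces → V=20, E=50, F=32.
Attach a regular dodecahedron (V=20, E=30, F=12) along a 5-gon: merge 5 vertices and 5 edges, delete both glued faces → V=35, E=75, F=42.
Check: V − E + F = 35 − 75 + 42 = 2.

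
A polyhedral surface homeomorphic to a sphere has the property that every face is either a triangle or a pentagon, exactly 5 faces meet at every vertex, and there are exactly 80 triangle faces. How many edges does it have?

Let x be the number of pentagons; then F = 80 + x.
Edge–face incidences: 2E = 3·80 + 5·x = 240 + 5x.
Every vertex has degree 5, so 5V = 2E.
Euler: V − E + F = 2 ⇒ (2E)/5 − E + (80 + x) = 2.
Multiply by 10: 2·(2E) − 5·(2E) + 10·(80 + x) = 20, i.e. 800 + 10x − 3·(240 + 5x) = 20.
Collecting terms: −5x + 80 = 20, so −5x = −60, so x = 12.
Then 2E = 240 + 5·12 = 300, so E = 150, V = 2E/5 = 60, F = 80 + 12 = 92.

150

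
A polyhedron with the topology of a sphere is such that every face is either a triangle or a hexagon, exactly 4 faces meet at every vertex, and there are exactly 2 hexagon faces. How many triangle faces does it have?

12

Let x be the number of triangles; then F = 2 + x.
Edge–face incidences: 2E = 6·2 + 3·x = 12 + 3x.
Every vertex has degree 4, so 4V = 2E.
Euler: V − E + F = 2 ⇒ (2E)/4 − E + (2 + x) = 2.
Multiply by 8: 2·(2E) − 4·(2E) + 8·(2 + x) = 16, i.e. 16 + 8x − 2·(12 + 3x) = 16.
Collecting terms: 2x − 8 = 16, so 2x = 24, so x = 12.
Then 2E = 12 + 3·12 = 48, so E = 24, V = 2E/4 = 12, F = 2 + 12 = 14.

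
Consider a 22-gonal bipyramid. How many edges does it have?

A bipyramid over an n-gon has 2n triangular faces and n + 2 vertices: V = 22 + 2 = 24, E = 3·22 = 66, F = 2·22 = 44.
Check: V − E + F = 24 − 66 + 44 = 2.

66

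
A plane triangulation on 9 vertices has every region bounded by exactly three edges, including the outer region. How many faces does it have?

14

In a plane triangulation 3F = 2E and V − E + F = 2, so F = 2V − 4 = 2·9 − 4 = 14.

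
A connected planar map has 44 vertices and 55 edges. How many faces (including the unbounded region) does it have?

Euler's formula for a connected plane graph: V − E + F = 2, so F = 2 − 44 + 55 = 13.

13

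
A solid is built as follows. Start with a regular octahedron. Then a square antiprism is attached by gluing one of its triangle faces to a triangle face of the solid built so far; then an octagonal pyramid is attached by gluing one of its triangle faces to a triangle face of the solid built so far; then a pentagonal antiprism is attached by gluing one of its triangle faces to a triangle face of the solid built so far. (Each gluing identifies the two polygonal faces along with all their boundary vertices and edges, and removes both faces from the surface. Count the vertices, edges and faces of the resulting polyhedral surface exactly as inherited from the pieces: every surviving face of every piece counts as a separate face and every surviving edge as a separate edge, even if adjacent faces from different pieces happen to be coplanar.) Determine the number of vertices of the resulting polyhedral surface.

A regular octahedron: V=6, E=12, F=8.
Attach a square antiprism (V=8, E=16, F=10) along a 3-gon: merge 3 vertices and 3 edges, delete both glued faces → V=11, E=25, F=16.
Attach an octagonal pyramid (V=9, E=16, F=9) along a 3-gon: merge 3 vertices and 3 edges, delete both glued faces → V=17, E=38, F=23.
Attach a pentagonal antiprism (V=10, E=20, F=12) along a 3-gon: merge 3 vertices and 3 edges, delete both glued faces → V=24, E=55, F=33.
Check: V − E + F = 24 − 55 + 33 = 2.

24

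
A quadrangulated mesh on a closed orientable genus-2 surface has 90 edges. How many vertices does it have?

χ = 2 − 2·2 = -2, and every face is a square so 4F = 2E.
F = 2E/4 = 45. Then V = -2 + E − F = -2 + 90 − 45 = 43.

43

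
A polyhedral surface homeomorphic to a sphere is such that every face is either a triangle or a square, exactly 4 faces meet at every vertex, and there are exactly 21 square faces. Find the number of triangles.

Let x be the number of triangles; then F = 21 + x.
Edge–face incidences: 2E = 4·21 + 3·x = 84 + 3x.
Every vertex has degree 4, so 4V = 2E.
Euler: V − E + F = 2 ⇒ (2E)/4 − E + (21 + x) = 2.
Multiply by 8: 2·(2E) − 4·(2E) + 8·(21 + x) = 16, i.e. 168 + 8x − 2·(84 + 3x) = 16.
Collecting terms: 2x = 16, so x = 8.
Then 2E = 84 + 3·8 = 108, so E = 54, V = 2E/4 = 27, F = 21 + 8 = 29.

8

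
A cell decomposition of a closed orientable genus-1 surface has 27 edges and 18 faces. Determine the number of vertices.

9

For a closed orientable surface of genus 1, χ = 2 − 2·1 = 0.
V = 0 + E − F = 0 + 27 − 18 = 9.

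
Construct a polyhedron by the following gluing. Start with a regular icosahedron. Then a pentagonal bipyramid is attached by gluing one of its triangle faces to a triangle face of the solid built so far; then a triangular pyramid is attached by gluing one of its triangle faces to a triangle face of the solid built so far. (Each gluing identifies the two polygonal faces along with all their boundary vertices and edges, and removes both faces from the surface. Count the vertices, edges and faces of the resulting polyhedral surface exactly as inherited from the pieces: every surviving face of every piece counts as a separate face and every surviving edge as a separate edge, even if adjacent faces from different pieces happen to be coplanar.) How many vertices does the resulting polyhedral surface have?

A regular icosahedron: V=12, E=30, F=20.
Attach a pentagonal bipyramid (V=7, E=15, F=10) along a 3-gon: merge 3 vertices and 3 edges, delete both glued faces → V=16, E=42, F=28.
Attach a triangular pyramid (V=4, E=6, F=4) along a 3-gon: merge 3 vertices and 3 edges, delete both glued faces → V=17, E=45, F=30.
Check: V − E + F = 17 − 45 + 30 = 2.

17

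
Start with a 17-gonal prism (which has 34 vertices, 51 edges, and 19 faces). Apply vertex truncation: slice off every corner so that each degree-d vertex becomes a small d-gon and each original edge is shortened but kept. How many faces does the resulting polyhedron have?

53

Truncation replaces each original edge-end by a new vertex, so V′ = 2E = 102.
Each original edge survives, and each old vertex of degree d contributes d new edges; summing degrees gives Σd = 2E, so E′ = E + 2E = 3E = 153.
Each original face survives and each original vertex becomes one new face: F′ = F + V = 53.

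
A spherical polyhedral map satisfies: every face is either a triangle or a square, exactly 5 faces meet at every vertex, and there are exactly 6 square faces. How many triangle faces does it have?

Let x be the number of triangles; then F = 6 + x.
Edge–face incidences: 2E = 4·6 + 3·x = 24 + 3x.
Every vertex has degree 5, so 5V = 2E.
Euler: V − E + F = 2 ⇒ (2E)/5 − E + (6 + x) = 2.
Multiply by 10: 2·(2E) − 5·(2E) + 10·(6 + x) = 20, i.e. 60 + 10x − 3·(24 + 3x) = 20.
Collecting terms: x − 12 = 20, so x = 32.
Then 2E = 24 + 3·32 = 120, so E = 60, V = 2E/5 = 24, F = 6 + 32 = 38.

32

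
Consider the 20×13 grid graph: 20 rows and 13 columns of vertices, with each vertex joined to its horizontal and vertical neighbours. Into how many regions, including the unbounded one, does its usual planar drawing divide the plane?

The grid has V = 20·13 = 260 vertices and E = 20·12 + 13·19 = 487 edges.
F = 2 − V + E = 2 − 260 + 487 = 229.

229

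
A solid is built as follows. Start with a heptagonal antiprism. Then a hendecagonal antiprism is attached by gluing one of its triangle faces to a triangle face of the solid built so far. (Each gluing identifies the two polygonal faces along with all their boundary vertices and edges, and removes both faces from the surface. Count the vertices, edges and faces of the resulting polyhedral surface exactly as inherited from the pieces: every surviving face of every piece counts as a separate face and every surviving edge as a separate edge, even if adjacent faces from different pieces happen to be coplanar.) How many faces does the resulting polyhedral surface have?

A heptagonal antiprism: V=14, E=28, F=16.
Attach a hendecagonal antiprism (V=22, E=44, F=24) along a 3-gon: merge 3 vertices and 3 edges, delete both glued faces → V=33, E=69, F=38.
Check: V − E + F = 33 − 69 + 38 = 2.

38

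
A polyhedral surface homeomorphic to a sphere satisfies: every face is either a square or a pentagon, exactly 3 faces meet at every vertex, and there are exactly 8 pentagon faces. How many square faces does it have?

2

Let x be the number of squares; then F = 8 + x.
Edge–face incidences: 2E = 5·8 + 4·x = 40 + 4x.
Every vertex has degree 3, so 3V = 2E.
Euler: V − E + F = 2 ⇒ (2E)/3 − E + (8 + x) = 2.
Multiply by 6: 2·(2E) − 3·(2E) + 6·(8 + x) = 12, i.e. 48 + 6x − (40 + 4x) = 12.
Collecting terms: 2x + 8 = 12, so 2x = 4, so x = 2.
Then 2E = 40 + 4·2 = 48, so E = 24, V = 2E/3 = 16, F = 8 + 2 = 10.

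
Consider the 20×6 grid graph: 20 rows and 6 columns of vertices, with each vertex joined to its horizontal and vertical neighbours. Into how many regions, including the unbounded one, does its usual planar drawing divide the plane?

96

The grid has V = 20·6 = 120 vertices and E = 20·5 + 6·19 = 214 edges.
F = 2 − V + E = 2 − 120 + 214 = 96.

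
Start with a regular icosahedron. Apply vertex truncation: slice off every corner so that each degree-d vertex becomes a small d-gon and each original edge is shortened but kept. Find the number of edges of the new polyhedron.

The base solid has V = 12, E = 30, F = 20.
Truncation replaces each original edge-end by a new vertex, so V′ = 2E = 60.
Each original edge survives, and each old vertex of degree d contributes d new edges; summing degrees gives Σd = 2E, so E′ = E + 2E = 3E = 90.
Each original face survives and each original vertex becomes one new face: F′ = F + V = 32.

90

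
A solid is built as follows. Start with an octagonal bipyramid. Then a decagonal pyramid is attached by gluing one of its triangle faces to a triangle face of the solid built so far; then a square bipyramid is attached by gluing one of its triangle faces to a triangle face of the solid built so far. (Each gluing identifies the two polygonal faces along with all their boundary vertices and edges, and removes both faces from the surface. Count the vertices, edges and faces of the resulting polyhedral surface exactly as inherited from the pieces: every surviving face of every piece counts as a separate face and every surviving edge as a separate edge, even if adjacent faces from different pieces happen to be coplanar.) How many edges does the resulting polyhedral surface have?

An octagonal bipyramid: V=10, E=24, F=16.
Attach a decagonal pyramid (V=11, E=20, F=11) along a 3-gon: merge 3 vertices and 3 edges, delete both glued faces → V=18, E=41, F=25.
Attach a square bipyramid (V=6, E=12, F=8) along a 3-gon: merge 3 vertices and 3 edges, delete both glued faces → V=21, E=50, F=31.
Check: V − E + F = 21 − 50 + 31 = 2.

50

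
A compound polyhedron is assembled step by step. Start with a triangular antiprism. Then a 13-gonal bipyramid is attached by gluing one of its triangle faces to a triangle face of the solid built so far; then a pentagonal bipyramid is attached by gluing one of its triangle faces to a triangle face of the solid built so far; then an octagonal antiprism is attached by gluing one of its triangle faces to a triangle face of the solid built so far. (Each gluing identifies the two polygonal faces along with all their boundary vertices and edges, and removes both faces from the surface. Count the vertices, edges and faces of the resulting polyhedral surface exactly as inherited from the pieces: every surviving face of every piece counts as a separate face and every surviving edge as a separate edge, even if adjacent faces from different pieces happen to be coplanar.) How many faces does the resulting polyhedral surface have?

56

A triangular antiprism: V=6, E=12, F=8.
Attach a 13-gonal bipyramid (V=15, E=39, F=26) along a 3-gon: merge 3 vertices and 3 edges, delete both glued faces → V=18, E=48, F=32.
Attach a pentagonal bipyramid (V=7, E=15, F=10) along a 3-gon: merge 3 vertices and 3 edges, delete both glued faces → V=22, E=60, F=40.
Attach an octagonal antiprism (V=16, E=32, F=18) along a 3-gon: merge 3 vertices and 3 edges, delete both glued faces → V=35, E=89, F=56.
Check: V − E + F = 35 − 89 + 56 = 2.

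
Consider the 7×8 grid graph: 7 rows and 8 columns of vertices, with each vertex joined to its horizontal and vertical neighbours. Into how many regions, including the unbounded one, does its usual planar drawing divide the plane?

43

The grid has V = 7·8 = 56 vertices and E = 7·7 + 8·6 = 97 edges.
F = 2 − V + E = 2 − 56 + 97 = 43.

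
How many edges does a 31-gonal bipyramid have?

A bipyramid over an n-gon has 2n triangular faces and n + 2 vertices: V = 31 + 2 = 33, E = 3·31 = 93, F = 2·31 = 62.

93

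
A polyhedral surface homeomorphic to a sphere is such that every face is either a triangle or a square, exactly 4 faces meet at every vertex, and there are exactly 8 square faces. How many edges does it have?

28

Let x be the number of triangles; then F = 8 + x.
Edge–face incidences: 2E = 4·8 + 3·x = 32 + 3x.
Every vertex has degree 4, so 4V = 2E.
Euler: V − E + F = 2 ⇒ (2E)/4 − E + (8 + x) = 2.
Multiply by 8: 2·(2E) − 4·(2E) + 8·(8 + x) = 16, i.e. 64 + 8x − 2·(32 + 3x) = 16.
Collecting terms: 2x = 16, so x = 8.
Then 2E = 32 + 3·8 = 56, so E = 28, V = 2E/4 = 14, F = 8 + 8 = 16.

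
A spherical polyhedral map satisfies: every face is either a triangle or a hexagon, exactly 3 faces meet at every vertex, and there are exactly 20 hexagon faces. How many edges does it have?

Let x be the number of triangles; then F = 20 + x.
Edge–face incidences: 2E = 6·20 + 3·x = 120 + 3x.
Every vertex has degree 3, so 3V = 2E.
Euler: V − E + F = 2 ⇒ (2E)/3 − E + (20 + x) = 2.
Multiply by 6: 2·(2E) − 3·(2E) + 6·(20 + x) = 12, i.e. 120 + 6x − (120 + 3x) = 12.
Collecting terms: 3x = 12, so x = 4.
Then 2E = 120 + 3·4 = 132, so E = 66, V = 2E/3 = 44, F = 20 + 4 = 24.

66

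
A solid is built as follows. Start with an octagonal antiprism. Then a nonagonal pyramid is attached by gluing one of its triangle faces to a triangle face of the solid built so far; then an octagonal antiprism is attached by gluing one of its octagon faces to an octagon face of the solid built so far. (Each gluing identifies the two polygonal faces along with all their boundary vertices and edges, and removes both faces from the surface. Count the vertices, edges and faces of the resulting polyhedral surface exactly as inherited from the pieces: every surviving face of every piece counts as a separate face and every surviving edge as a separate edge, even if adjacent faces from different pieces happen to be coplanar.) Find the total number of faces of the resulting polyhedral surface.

An octagonal antiprism: V=16, E=32, F=18.
Attach a nonagonal pyramid (V=10, E=18, F=10) along a 3-gon: merge 3 vertices and 3 edges, delete both glued faces → V=23, E=47, F=26.
Attach an octagonal antiprism (V=16, E=32, F=18) along an 8-gon: merge 8 vertices and 8 edges, delete both glued faces → V=31, E=71, F=42.
Check: V − E + F = 31 − 71 + 42 = 2.

42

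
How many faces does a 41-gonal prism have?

A prism on an n-gon has two n-gon bases and n rectangular sides: V = 2·41 = 82, E = 3·41 = 123, F = 41 + 2 = 43.
Check: V − E + F = 82 − 123 + 43 = 2.

43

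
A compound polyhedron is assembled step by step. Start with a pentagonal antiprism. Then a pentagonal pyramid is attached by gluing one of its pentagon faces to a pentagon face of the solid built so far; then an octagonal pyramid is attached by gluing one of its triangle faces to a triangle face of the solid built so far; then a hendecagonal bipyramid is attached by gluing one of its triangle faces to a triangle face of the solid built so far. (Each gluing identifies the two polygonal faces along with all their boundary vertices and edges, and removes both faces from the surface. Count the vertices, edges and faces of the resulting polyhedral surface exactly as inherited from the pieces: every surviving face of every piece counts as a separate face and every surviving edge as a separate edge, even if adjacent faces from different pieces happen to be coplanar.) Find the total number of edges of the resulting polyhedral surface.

A pentagonal antiprism: V=10, E=20, F=12.
Attach a pentagonal pyramid (V=6, E=10, F=6) along a 5-gon: merge 5 vertices and 5 edges, delete both glued faces → V=11, E=25, F=16.
Attach an octagonal pyramid (V=9, E=16, F=9) along a 3-gon: merge 3 vertices and 3 edges, delete both glued faces → V=17, E=38, F=23.
Attach a hendecagonal bipyramid (V=13, E=33, F=22) along a 3-gon: merge 3 vertices and 3 edges, delete both glued faces → V=27, E=68, F=43.
Check: V − E + F = 27 − 68 + 43 = 2.

68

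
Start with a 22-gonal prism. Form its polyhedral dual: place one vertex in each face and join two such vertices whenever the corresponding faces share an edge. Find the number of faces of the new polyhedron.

44

The base solid has V = 44, E = 66, F = 24.
The dual swaps V and F and preserves E: V′ = F = 24, E′ = E = 66, F′ = V = 44.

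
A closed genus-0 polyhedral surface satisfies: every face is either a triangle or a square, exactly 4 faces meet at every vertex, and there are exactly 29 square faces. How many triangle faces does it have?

8

Let x be the number of triangles; then F = 29 + x.
Edge–face incidences: 2E = 4·29 + 3·x = 116 + 3x.
Every vertex has degree 4, so 4V = 2E.
Euler: V − E + F = 2 ⇒ (2E)/4 − E + (29 + x) = 2.
Multiply by 8: 2·(2E) − 4·(2E) + 8·(29 + x) = 16, i.e. 232 + 8x − 2·(116 + 3x) = 16.
Collecting terms: 2x = 16, so x = 8.
Then 2E = 116 + 3·8 = 140, so E = 70, V = 2E/4 = 35, F = 29 + 8 = 37.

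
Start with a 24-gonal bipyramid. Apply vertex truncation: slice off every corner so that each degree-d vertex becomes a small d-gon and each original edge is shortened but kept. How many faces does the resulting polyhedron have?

74

The base solid has V = 26, E = 72, F = 48.
Truncation replaces each original edge-end by a new vertex, so V′ = 2E = 144.
Each original edge survives, and each old vertex of degree d contributes d new edges; summing degrees gives Σd = 2E, so E′ = E + 2E = 3E = 216.
Each original face survives and each original vertex becomes one new face: F′ = F + V = 74.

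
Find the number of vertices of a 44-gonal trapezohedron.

90

The n-trapezohedron (dual of the n-antiprism) has V = 2·44 + 2 = 90, E = 4·44 = 176, F = 2·44 = 88.
Check: V − E + F = 90 − 176 + 88 = 2.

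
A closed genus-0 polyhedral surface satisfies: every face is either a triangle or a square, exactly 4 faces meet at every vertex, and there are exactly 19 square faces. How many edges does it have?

50

Let x be the number of triangles; then F = 19 + x.
Edge–face incidences: 2E = 4·19 + 3·x = 76 + 3x.
Every vertex has degree 4, so 4V = 2E.
Euler: V − E + F = 2 ⇒ (2E)/4 − E + (19 + x) = 2.
Multiply by 8: 2·(2E) − 4·(2E) + 8·(19 + x) = 16, i.e. 152 + 8x − 2·(76 + 3x) = 16.
Collecting terms: 2x = 16, so x = 8.
Then 2E = 76 + 3·8 = 100, so E = 50, V = 2E/4 = 25, F = 19 + 8 = 27.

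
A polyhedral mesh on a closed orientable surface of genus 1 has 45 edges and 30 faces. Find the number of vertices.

For a closed orientable surface of genus 1, χ = 2 − 2·1 = 0.
V = 0 + E − F = 0 + 45 − 30 = 15.

15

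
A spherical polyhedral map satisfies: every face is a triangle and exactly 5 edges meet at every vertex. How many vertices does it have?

12

Each face has 3 edges and each edge borders two faces, so 2E = 3F.
Each vertex has degree 5, so 5V = 2E and hence V = 3F/5.
Euler: V − E + F = 2 ⇒ (3F/5) − (3F/2) + F = 2.
Multiply by 10: (6 − 15 + 10)F = 20, i.e. 1F = 20.
So F = 20, E = 3·20/2 = 30, V = 3·20/5 = 12.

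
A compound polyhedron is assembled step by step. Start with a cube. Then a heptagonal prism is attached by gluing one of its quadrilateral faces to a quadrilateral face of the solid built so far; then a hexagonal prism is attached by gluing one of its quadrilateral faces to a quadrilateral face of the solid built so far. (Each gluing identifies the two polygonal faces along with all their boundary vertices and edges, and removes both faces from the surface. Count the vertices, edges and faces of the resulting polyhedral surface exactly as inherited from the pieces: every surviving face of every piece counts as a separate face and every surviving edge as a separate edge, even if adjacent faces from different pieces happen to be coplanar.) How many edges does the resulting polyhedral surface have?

43

A cube: V=8, E=12, F=6.
Attach a heptagonal prism (V=14, E=21, F=9) along a 4-gon: merge 4 vertices and 4 edges, delete both glued faces → V=18, E=29, F=13.
Attach a hexagonal prism (V=12, E=18, F=8) along a 4-gon: merge 4 vertices and 4 edges, delete both glued faces → V=26, E=43, F=19.
Check: V − E + F = 26 − 43 + 19 = 2.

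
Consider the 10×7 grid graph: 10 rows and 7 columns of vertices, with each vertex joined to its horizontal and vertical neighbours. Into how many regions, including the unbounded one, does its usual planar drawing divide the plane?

55

The grid has V = 10·7 = 70 vertices and E = 10·6 + 7·9 = 123 edges.
F = 2 − V + E = 2 − 70 + 123 = 55.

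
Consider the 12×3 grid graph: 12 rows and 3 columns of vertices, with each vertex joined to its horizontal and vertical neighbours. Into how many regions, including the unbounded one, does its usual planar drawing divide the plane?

The grid has V = 12·3 = 36 vertices and E = 12·2 + 3·11 = 57 edges.
F = 2 − V + E = 2 − 36 + 57 = 23.

23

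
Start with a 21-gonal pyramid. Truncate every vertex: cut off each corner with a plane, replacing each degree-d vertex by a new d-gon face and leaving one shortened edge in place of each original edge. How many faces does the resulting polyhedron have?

The base solid has V = 22, E = 42, F = 22.
Truncation replaces each original edge-end by a new vertex, so V′ = 2E = 84.
Each original edge survives, and each old vertex of degree d contributes d new edges; summing degrees gives Σd = 2E, so E′ = E + 2E = 3E = 126.
Each original face survives and each original vertex becomes one new face: F′ = F + V = 44.

44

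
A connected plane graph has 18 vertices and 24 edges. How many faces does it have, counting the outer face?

Euler's formula for a connected plane graph: V − E + F = 2, so F = 2 − 18 + 24 = 8.

8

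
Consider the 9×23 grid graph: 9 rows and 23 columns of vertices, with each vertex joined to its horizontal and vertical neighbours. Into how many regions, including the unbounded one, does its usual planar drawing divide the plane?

The grid has V = 9·23 = 207 vertices and E = 9·22 + 23·8 = 382 edges.
F = 2 − V + E = 2 − 207 + 382 = 177.

177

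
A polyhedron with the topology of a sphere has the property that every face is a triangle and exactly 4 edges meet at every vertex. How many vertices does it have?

Each face has 3 edges and each edge borders two faces, so 2E = 3F.
Each vertex has degree 4, so 4V = 2E and hence V = 3F/4.
Euler: V − E + F = 2 ⇒ (3F/4) − (3F/2) + F = 2.
Multiply by 8: (6 − 12 + 8)F = 16, i.e. 2F = 16.
So F = 8, E = 3·8/2 = 12, V = 3·8/4 = 6.

6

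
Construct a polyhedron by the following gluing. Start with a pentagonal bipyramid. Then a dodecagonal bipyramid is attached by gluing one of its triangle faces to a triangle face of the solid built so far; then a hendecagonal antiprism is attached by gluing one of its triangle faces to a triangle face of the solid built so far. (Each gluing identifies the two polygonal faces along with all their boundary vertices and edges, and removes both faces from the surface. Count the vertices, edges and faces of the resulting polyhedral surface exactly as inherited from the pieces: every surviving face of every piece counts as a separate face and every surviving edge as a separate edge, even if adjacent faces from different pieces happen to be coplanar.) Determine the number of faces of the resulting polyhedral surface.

54

A pentagonal bipyramid: V=7, E=15, F=10.
Attach a dodecagonal bipyramid (V=14, E=36, F=24) along a 3-gon: merge 3 vertices and 3 edges, delete both glued faces → V=18, E=48, F=32.
Attach a hendecagonal antiprism (V=22, E=44, F=24) along a 3-gon: merge 3 vertices and 3 edges, delete both glued faces → V=37, E=89, F=54.
Check: V − E + F = 37 − 89 + 54 = 2.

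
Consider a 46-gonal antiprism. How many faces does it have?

An antiprism on an n-gon has two n-gon caps and 2n triangles: V = 2·46 = 92, E = 4·46 = 184, F = 2·46 + 2 = 94.

94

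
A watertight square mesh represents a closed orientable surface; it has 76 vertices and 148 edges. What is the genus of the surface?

0

Every face is a square and each edge borders two faces, so 4F = 2·148, giving F = 74.
χ = V − E + F = 76 − 148 + 74 = 2.
For a closed orientable surface χ = 2 − 2g, so g = (2 − (2))/2 = 0.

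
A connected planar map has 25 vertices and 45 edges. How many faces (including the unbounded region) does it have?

22

Euler's formula for a connected plane graph: V − E + F = 2, so F = 2 − 25 + 45 = 22.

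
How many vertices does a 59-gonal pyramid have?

60

A pyramid on an n-gon base has one n-gon and n triangles: V = 59 + 1 = 60, E = 2·59 = 118, F = 59 + 1 = 60.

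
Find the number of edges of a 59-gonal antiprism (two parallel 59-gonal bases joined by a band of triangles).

236

An antiprism on an n-gon has two n-gon caps and 2n triangles: V = 2·59 = 118, E = 4·59 = 236, F = 2·59 + 2 = 120.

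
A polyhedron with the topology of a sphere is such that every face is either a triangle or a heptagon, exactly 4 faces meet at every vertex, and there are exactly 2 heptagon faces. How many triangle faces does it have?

Let x be the number of triangles; then F = 2 + x.
Edge–face incidences: 2E = 7·2 + 3·x = 14 + 3x.
Every vertex has degree 4, so 4V = 2E.
Euler: V − E + F = 2 ⇒ (2E)/4 − E + (2 + x) = 2.
Multiply by 8: 2·(2E) − 4·(2E) + 8·(2 + x) = 16, i.e. 16 + 8x − 2·(14 + 3x) = 16.
Collecting terms: 2x − 12 = 16, so 2x = 28, so x = 14.
Then 2E = 14 + 3·14 = 56, so E = 28, V = 2E/4 = 14, F = 2 + 14 = 16.

14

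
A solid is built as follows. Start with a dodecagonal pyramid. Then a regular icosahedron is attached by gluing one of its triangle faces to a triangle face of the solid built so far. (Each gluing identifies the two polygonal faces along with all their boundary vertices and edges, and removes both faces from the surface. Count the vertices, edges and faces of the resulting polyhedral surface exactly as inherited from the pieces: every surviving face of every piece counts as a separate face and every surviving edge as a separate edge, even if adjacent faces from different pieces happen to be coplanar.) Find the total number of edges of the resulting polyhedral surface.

51

A dodecagonal pyramid: V=13, E=24, F=13.
Attach a regular icosahedron (V=12, E=30, F=20) along a 3-gon: merge 3 vertices and 3 edges, delete both glued faces → V=22, E=51, F=31.
Check: V − E + F = 22 − 51 + 31 = 2.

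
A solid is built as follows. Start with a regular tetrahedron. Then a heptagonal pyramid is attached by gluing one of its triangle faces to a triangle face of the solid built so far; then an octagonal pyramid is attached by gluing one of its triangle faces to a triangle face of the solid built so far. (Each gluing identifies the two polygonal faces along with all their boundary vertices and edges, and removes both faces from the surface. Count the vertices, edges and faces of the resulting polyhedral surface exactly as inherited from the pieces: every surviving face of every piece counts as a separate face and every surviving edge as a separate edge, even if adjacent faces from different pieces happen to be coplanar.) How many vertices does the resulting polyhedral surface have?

A regular tetrahedron: V=4, E=6, F=4.
Attach a heptagonal pyramid (V=8, E=14, F=8) along a 3-gon: merge 3 vertices and 3 edges, delete both glued faces → V=9, E=17, F=10.
Attach an octagonal pyramid (V=9, E=16, F=9) along a 3-gon: merge 3 vertices and 3 edges, delete both glued faces → V=15, E=30, F=17.
Check: V − E + F = 15 − 30 + 17 = 2.

15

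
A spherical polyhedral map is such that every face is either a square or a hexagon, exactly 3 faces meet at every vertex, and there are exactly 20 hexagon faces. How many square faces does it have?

6

Let x be the number of squares; then F = 20 + x.
Edge–face incidences: 2E = 6·20 + 4·x = 120 + 4x.
Every vertex has degree 3, so 3V = 2E.
Euler: V − E + F = 2 ⇒ (2E)/3 − E + (20 + x) = 2.
Multiply by 6: 2·(2E) − 3·(2E) + 6·(20 + x) = 12, i.e. 120 + 6x − (120 + 4x) = 12.
Collecting terms: 2x = 12, so x = 6.
Then 2E = 120 + 4·6 = 144, so E = 72, V = 2E/3 = 48, F = 20 + 6 = 26.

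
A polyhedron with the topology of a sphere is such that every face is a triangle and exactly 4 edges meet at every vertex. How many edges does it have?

12

Each face has 3 edges and each edge borders two faces, so 2E = 3F.
Each vertex has degree 4, so 4V = 2E and hence V = 3F/4.
Euler: V − E + F = 2 ⇒ (3F/4) − (3F/2) + F = 2.
Multiply by 8: (6 − 12 + 8)F = 16, i.e. 2F = 16.
So F = 8, E = 3·8/2 = 12, V = 3·8/4 = 6.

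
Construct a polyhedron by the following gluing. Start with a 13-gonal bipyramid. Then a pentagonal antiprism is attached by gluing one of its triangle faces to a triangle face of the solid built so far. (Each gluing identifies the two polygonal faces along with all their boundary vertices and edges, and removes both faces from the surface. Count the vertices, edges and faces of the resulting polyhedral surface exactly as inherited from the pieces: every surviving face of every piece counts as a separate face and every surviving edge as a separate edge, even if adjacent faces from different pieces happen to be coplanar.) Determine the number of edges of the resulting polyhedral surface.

A 13-gonal bipyramid: V=15, E=39, F=26.
Attach a pentagonal antiprism (V=10, E=20, F=12) along a 3-gon: merge 3 vertices and 3 edges, delete both glued faces → V=22, E=56, F=36.
Check: V − E + F = 22 − 56 + 36 = 2.

56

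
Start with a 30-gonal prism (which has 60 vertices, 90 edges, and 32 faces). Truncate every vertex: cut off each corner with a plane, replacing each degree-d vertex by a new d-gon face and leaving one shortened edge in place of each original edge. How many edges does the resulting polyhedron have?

Truncation replaces each original edge-end by a new vertex, so V′ = 2E = 180.
Each original edge survives, and each old vertex of degree d contributes d new edges; summing degrees gives Σd = 2E, so E′ = E + 2E = 3E = 270.
Each original face survives and each original vertex becomes one new face: F′ = F + V = 92.

270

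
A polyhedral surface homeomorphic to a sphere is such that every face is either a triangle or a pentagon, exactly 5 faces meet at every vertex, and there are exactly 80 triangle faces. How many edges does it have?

Let x be the number of pentagons; then F = 80 + x.
Edge–face incidences: 2E = 3·80 + 5·x = 240 + 5x.
Every vertex has degree 5, so 5V = 2E.
Euler: V − E + F = 2 ⇒ (2E)/5 − E + (80 + x) = 2.
Multiply by 10: 2·(2E) − 5·(2E) + 10·(80 + x) = 20, i.e. 800 + 10x − 3·(240 + 5x) = 20.
Collecting terms: −5x + 80 = 20, so −5x = −60, so x = 12.
Then 2E = 240 + 5·12 = 300, so E = 150, V = 2E/5 = 60, F = 80 + 12 = 92.

150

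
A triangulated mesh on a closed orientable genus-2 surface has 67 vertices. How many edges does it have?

207

χ = 2 − 2·2 = -2, and every face is a triangle so 3F = 2E.
V − E + F = -2 with E = 3F/2 gives 67 − (3/2 − 1)·F = -2, so F = 138 and E = 207.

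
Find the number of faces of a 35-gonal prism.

37

A prism on an n-gon has two n-gon bases and n rectangular sides: V = 2·35 = 70, E = 3·35 = 105, F = 35 + 2 = 37.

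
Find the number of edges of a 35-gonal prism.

105

A prism on an n-gon has two n-gon bases and n rectangular sides: V = 2·35 = 70, E = 3·35 = 105, F = 35 + 2 = 37.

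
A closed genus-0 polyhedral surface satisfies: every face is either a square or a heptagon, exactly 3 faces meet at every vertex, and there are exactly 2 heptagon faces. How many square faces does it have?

7

Let x be the number of squares; then F = 2 + x.
Edge–face incidences: 2E = 7·2 + 4·x = 14 + 4x.
Every vertex has degree 3, so 3V = 2E.
Euler: V − E + F = 2 ⇒ (2E)/3 − E + (2 + x) = 2.
Multiply by 6: 2·(2E) − 3·(2E) + 6·(2 + x) = 12, i.e. 12 + 6x − (14 + 4x) = 12.
Collecting terms: 2x − 2 = 12, so 2x = 14, so x = 7.
Then 2E = 14 + 4·7 = 42, so E = 21, V = 2E/3 = 14, F = 2 + 7 = 9.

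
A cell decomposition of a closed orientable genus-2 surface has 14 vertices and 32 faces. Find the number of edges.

For a closed orientable surface of genus 2, χ = 2 − 2·2 = -2.
E = V + F − (-2) = 14 + 32 − (-2) = 48.

48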